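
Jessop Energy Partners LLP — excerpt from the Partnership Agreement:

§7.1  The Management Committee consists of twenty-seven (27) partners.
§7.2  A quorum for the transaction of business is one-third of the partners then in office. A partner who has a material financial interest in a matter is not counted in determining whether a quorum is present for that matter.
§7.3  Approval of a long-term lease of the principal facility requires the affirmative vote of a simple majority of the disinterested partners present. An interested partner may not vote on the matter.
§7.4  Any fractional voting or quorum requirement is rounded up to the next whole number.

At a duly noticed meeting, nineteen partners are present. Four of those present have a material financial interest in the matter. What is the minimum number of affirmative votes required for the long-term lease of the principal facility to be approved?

8

The long-term lease of the principal facility requires a majority of the disinterested partners present (19 − 4 = 15).
A majority of 15 is 8.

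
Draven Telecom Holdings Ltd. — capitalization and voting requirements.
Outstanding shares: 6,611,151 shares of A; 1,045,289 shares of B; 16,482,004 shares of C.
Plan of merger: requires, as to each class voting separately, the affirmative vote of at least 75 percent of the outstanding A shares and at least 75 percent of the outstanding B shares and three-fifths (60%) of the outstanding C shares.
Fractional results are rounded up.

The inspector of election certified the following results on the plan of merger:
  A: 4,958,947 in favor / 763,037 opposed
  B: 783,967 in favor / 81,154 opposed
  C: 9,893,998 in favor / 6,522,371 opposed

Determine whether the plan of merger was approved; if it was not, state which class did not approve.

Approved — every class gave the required vote.

A: 3/4 of 6611151 = 4958363.25, rounded up to 4958364; 4,958,364 required, 4,958,947 in favor — approved.
B: 3/4 of 1045289 = 783966.75, rounded up to 783967; 783,967 required, 783,967 in favor — approved.
C: 3/5 of 16482004 = 9889202.40, rounded up to 9889203; 9,889,203 required, 9,893,998 in favor — approved.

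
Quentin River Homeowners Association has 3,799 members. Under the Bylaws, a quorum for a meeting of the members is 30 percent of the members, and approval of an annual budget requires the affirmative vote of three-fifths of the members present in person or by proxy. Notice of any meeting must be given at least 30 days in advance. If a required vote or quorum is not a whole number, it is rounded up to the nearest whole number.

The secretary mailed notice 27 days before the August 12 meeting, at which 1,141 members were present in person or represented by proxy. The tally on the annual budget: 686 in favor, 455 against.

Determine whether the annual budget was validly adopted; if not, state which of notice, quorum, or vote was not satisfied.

Invalid — notice requirement not satisfied.

Notice: 27 days given; 30 required. Not satisfied.
Quorum: 30% of 3,799 = 1,139.70, rounded up to 1,140; 1,141 present. Satisfied.
Vote: requires three-fifths of those present (1,141); 3/5 of 1141 = 684.60, rounded up to 685, so 685 needed; 686 in favor. Satisfied.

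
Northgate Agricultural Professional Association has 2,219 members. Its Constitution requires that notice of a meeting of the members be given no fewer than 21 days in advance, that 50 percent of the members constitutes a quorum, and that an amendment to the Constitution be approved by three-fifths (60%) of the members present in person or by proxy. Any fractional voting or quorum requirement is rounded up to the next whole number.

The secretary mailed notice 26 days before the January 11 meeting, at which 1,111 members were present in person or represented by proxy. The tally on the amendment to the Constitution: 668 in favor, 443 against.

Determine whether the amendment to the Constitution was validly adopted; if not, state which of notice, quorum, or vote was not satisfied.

Valid — all requirements satisfied.

Notice: 26 days given; 21 required. Satisfied.
Quorum: 50% of 2,219 = 1,109.50, rounded up to 1,110; 1,111 present. Satisfied.
Vote: requires three-fifths of those present (1,111); 3/5 of 1111 = 666.60, rounded up to 667, so 667 needed; 668 in favor. Satisfied.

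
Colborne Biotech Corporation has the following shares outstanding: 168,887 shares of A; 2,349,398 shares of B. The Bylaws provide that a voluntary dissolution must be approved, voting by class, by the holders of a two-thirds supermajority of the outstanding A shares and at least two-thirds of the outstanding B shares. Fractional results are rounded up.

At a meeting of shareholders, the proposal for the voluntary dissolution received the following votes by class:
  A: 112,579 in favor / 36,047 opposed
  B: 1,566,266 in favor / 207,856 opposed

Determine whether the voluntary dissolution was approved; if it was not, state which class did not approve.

A: 2/3 of 168887 = 112591.33, rounded up to 112592; 112,592 required, 112,579 in favor — not approved.
B: 2/3 of 2349398 = 1566265.33, rounded up to 1566266; 1,566,266 required, 1,566,266 in favor — approved.

Not approved — the A shares did not give the required vote.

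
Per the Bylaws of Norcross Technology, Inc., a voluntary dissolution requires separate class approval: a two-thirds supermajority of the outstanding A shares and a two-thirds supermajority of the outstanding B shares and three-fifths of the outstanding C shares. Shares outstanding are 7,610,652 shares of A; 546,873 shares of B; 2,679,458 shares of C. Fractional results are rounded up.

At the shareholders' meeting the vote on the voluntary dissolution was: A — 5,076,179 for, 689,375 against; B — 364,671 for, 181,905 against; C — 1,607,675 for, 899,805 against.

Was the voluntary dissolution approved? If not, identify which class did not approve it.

A: 2/3 of 7610652 = 5073768; 5,073,768 required, 5,076,179 in favor — approved.
B: 2/3 of 546873 = 364582; 364,582 required, 364,671 in favor — approved.
C: 3/5 of 2679458 = 1607674.80, rounded up to 1607675; 1,607,675 required, 1,607,675 in favor — approved.

Approved — every class gave the required vote.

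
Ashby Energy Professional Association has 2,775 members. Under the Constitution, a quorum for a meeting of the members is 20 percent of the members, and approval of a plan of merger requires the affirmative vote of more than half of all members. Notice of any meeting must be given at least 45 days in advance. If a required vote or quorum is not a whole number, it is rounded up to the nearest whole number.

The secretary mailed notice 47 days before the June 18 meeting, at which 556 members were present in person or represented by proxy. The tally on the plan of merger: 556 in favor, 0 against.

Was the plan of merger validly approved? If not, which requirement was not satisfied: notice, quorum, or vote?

Invalid — vote requirement not satisfied.

Notice: 47 days given; 45 required. Satisfied.
Quorum: 20% of 2,775 = 555; 556 present. Satisfied.
Vote: requires a majority of all members (2,775); a majority of 2775 is 1388, so 1,388 needed; 556 in favor. Not satisfied.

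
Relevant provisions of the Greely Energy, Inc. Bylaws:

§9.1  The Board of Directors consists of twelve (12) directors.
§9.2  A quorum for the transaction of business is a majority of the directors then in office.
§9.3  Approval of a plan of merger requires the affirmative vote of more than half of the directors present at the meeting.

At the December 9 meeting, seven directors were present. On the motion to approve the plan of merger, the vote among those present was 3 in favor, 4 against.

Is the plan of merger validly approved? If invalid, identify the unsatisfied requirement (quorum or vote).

Quorum: 7 present; quorum is 7. Satisfied.
Vote: the plan of merger requires a majority of the directors present (7). A majority of 7 is 4, so 4 affirmative votes are needed; 3 voted in favor. Not satisfied.

Invalid — vote requirement not satisfied.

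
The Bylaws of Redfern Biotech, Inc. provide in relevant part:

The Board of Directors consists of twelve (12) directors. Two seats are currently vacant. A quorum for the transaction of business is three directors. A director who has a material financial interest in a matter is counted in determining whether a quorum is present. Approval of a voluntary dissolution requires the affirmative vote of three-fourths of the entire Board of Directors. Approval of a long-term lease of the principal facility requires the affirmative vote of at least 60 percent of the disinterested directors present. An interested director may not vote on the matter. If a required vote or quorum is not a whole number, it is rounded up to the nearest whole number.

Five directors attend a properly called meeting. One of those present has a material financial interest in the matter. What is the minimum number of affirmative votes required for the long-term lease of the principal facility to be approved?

The long-term lease of the principal facility requires three-fifths of the disinterested directors present (5 − 1 = 4).
3/5 of 4 = 2.40, rounded up to 3.

3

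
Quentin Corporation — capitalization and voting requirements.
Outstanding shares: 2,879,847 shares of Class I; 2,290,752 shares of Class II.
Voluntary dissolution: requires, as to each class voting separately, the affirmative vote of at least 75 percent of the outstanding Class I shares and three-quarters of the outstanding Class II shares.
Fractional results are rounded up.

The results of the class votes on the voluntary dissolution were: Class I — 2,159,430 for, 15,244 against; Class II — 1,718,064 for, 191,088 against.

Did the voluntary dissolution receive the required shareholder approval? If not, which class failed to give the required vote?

Class I: 3/4 of 2879847 = 2159885.25, rounded up to 2159886; 2,159,886 required, 2,159,430 in favor — not approved.
Class II: 3/4 of 2290752 = 1718064; 1,718,064 required, 1,718,064 in favor — approved.

Not approved — the Class I shares did not give the required vote.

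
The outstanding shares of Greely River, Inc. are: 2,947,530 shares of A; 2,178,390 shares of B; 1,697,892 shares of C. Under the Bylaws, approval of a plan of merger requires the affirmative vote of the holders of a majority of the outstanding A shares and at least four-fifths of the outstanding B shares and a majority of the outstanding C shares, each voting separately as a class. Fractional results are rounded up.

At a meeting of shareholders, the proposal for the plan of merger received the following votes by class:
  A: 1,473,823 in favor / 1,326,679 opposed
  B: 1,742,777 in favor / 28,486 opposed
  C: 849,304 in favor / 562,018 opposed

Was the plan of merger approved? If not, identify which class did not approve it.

A: a majority of 2947530 is 1473766; 1,473,766 required, 1,473,823 in favor — approved.
B: 4/5 of 2178390 = 1742712; 1,742,712 required, 1,742,777 in favor — approved.
C: a majority of 1697892 is 848947; 848,947 required, 849,304 in favor — approved.

Approved — every class gave the required vote.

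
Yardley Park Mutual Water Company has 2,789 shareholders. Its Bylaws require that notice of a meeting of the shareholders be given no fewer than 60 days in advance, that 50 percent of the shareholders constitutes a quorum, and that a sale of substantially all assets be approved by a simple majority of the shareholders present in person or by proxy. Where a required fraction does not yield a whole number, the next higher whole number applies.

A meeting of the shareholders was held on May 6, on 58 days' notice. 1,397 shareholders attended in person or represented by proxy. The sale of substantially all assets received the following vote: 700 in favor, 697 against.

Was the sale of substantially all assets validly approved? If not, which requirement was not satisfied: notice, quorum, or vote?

Invalid — notice requirement not satisfied.

Notice: 58 days given; 60 required. Not satisfied.
Quorum: 50% of 2,789 = 1,394.50, rounded up to 1,395; 1,397 present. Satisfied.
Vote: requires a majority of those present (1,397); a majority of 1397 is 699, so 699 needed; 700 in favor. Satisfied.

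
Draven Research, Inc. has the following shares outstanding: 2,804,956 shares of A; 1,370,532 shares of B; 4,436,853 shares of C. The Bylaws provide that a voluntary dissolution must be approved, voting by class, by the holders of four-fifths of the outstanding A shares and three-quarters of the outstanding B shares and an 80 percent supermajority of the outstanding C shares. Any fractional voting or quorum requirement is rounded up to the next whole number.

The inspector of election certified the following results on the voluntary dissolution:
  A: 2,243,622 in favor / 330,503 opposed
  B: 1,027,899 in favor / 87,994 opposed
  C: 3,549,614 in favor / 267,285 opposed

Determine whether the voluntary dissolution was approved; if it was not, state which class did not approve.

Not approved — the A shares did not give the required vote.

A: 4/5 of 2804956 = 2243964.80, rounded up to 2243965; 2,243,965 required, 2,243,622 in favor — not approved.
B: 3/4 of 1370532 = 1027899; 1,027,899 required, 1,027,899 in favor — approved.
C: 4/5 of 4436853 = 3549482.40, rounded up to 3549483; 3,549,483 required, 3,549,614 in favor — approved.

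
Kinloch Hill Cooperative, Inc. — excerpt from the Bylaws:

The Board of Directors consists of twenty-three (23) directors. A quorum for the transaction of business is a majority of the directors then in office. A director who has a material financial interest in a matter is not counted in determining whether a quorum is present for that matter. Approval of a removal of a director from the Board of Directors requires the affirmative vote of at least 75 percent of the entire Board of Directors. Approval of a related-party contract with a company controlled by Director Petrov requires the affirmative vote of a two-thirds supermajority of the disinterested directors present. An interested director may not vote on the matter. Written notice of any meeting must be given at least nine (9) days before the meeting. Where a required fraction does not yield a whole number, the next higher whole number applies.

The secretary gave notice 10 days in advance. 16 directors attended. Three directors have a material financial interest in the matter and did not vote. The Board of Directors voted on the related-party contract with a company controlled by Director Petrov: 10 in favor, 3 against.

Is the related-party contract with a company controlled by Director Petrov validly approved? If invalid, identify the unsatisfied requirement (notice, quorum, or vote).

Notice: 10 days given; 9 required (10 ≥ 9). Satisfied.
Quorum: 16 present, but the 3 interested directors do not count, leaving 13. Quorum is 12. Satisfied.
Vote: the related-party contract with a company controlled by Director Petrov requires two-thirds of the disinterested directors present (16 − 3 = 13). 2/3 of 13 = 8.67, rounded up to 9, so 9 affirmative votes are needed; 10 voted in favor. Satisfied.

Valid — all requirements satisfied.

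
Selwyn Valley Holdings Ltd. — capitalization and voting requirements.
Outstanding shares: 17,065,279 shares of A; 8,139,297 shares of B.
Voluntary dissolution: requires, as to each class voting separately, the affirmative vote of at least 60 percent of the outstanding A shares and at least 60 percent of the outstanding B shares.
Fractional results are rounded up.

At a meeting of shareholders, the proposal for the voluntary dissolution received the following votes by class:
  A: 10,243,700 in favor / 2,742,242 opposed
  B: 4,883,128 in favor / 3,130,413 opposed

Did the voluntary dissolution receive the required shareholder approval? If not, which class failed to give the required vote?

Not approved — the B shares did not give the required vote.

A: 3/5 of 17065279 = 10239167.40, rounded up to 10239168; 10,239,168 required, 10,243,700 in favor — approved.
B: 3/5 of 8139297 = 4883578.20, rounded up to 4883579; 4,883,579 required, 4,883,128 in favor — not approved.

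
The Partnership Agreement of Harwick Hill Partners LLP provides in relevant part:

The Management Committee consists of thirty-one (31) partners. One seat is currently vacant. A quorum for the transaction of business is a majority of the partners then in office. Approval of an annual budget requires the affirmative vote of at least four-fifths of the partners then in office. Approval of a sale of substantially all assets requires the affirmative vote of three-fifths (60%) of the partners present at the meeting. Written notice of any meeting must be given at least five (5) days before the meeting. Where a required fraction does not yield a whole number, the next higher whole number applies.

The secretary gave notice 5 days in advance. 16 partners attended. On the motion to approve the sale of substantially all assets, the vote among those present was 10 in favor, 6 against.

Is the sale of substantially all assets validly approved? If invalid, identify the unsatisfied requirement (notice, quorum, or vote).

Notice: 5 days given; 5 required (5 ≥ 5). Satisfied.
Quorum: 16 present; quorum is 16. Satisfied.
Vote: the sale of substantially all assets requires three-fifths of the partners present (16). 3/5 of 16 = 9.60, rounded up to 10, so 10 affirmative votes are needed; 10 voted in favor. Satisfied.

Valid — all requirements satisfied.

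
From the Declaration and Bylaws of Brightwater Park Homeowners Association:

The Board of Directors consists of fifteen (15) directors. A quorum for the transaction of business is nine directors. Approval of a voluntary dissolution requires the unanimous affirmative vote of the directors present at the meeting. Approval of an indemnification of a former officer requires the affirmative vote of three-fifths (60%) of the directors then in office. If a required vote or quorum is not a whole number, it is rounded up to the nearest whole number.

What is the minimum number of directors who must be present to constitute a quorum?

The quorum is fixed at 9.

9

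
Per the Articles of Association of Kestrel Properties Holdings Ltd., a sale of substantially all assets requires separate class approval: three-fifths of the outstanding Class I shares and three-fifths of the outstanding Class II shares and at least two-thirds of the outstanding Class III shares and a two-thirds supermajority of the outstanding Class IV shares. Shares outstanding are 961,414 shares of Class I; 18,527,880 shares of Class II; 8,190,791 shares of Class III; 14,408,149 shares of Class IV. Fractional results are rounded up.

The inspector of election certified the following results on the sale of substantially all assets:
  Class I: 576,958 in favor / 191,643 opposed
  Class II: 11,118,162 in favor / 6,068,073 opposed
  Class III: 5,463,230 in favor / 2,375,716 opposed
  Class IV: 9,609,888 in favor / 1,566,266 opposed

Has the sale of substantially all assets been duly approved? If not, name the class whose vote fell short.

Class I: 3/5 of 961414 = 576848.40, rounded up to 576849; 576,849 required, 576,958 in favor — approved.
Class II: 3/5 of 18527880 = 11116728; 11,116,728 required, 11,118,162 in favor — approved.
Class III: 2/3 of 8190791 = 5460527.33, rounded up to 5460528; 5,460,528 required, 5,463,230 in favor — approved.
Class IV: 2/3 of 14408149 = 9605432.67, rounded up to 9605433; 9,605,433 required, 9,609,888 in favor — approved.

Approved — every class gave the required vote.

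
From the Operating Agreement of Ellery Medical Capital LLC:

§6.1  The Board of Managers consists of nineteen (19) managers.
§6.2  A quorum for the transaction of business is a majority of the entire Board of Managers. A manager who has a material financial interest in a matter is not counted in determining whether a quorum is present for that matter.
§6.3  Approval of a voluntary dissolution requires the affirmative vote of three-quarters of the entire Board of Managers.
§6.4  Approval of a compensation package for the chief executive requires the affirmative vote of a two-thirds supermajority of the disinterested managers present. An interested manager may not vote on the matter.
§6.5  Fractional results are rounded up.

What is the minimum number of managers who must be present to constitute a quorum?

A majority of 19 is 10.

10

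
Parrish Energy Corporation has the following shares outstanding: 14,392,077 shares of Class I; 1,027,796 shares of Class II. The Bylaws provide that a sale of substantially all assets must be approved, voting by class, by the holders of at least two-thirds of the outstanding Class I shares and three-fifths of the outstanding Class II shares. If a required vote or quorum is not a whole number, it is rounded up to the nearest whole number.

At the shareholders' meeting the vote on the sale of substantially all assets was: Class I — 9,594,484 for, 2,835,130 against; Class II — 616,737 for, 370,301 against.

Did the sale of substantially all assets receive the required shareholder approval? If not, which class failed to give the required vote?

Class I: 2/3 of 14392077 = 9594718; 9,594,718 required, 9,594,484 in favor — not approved.
Class II: 3/5 of 1027796 = 616677.60, rounded up to 616678; 616,678 required, 616,737 in favor — approved.

Not approved — the Class I shares did not give the required vote.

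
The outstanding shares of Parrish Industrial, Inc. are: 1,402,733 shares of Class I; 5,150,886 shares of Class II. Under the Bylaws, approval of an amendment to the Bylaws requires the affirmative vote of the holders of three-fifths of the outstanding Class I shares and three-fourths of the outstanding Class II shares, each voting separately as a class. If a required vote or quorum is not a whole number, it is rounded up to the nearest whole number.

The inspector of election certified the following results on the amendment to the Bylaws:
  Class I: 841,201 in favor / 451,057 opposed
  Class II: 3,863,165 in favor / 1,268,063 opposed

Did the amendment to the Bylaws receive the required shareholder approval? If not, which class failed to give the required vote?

Not approved — the Class I shares did not give the required vote.

Class I: 3/5 of 1402733 = 841639.80, rounded up to 841640; 841,640 required, 841,201 in favor — not approved.
Class II: 3/4 of 5150886 = 3863164.50, rounded up to 3863165; 3,863,165 required, 3,863,165 in favor — approved.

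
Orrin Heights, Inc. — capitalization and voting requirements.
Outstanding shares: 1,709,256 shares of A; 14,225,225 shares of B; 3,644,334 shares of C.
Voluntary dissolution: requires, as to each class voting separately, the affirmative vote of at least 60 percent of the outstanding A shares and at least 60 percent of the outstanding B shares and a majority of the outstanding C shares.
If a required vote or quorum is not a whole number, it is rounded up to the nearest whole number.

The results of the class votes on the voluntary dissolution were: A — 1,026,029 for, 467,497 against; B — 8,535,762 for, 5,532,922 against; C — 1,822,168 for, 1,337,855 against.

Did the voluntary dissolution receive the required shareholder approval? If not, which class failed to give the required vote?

A: 3/5 of 1709256 = 1025553.60, rounded up to 1025554; 1,025,554 required, 1,026,029 in favor — approved.
B: 3/5 of 14225225 = 8535135; 8,535,135 required, 8,535,762 in favor — approved.
C: a majority of 3644334 is 1822168; 1,822,168 required, 1,822,168 in favor — approved.

Approved — every class gave the required vote.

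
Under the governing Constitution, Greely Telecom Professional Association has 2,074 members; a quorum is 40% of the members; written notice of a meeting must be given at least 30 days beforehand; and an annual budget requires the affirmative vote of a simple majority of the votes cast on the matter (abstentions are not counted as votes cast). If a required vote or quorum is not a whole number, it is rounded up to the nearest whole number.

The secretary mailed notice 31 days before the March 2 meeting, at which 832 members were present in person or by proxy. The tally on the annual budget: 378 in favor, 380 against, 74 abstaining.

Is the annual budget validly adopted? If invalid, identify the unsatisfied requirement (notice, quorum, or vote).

Notice: 31 days given; 30 required. Satisfied.
Quorum: 40% of 2,074 = 829.60, rounded up to 830; 832 present. Satisfied.
Vote: requires a majority of the votes cast (832 − 74 abstaining = 758); a majority of 758 is 380, so 380 needed; 378 in favor. Not satisfied.

Invalid — vote requirement not satisfied.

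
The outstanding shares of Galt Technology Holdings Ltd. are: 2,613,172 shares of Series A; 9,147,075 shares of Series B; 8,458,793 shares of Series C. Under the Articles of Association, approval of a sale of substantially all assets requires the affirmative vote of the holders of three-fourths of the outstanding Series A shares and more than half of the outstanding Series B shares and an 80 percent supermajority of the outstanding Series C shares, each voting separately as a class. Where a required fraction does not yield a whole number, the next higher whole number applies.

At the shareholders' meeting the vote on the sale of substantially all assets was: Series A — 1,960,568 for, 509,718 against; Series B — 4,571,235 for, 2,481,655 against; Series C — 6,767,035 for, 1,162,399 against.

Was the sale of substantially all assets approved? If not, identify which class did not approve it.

Not approved — the Series B shares did not give the required vote.

Series A: 3/4 of 2613172 = 1959879; 1,959,879 required, 1,960,568 in favor — approved.
Series B: a majority of 9147075 is 4573538; 4,573,538 required, 4,571,235 in favor — not approved.
Series C: 4/5 of 8458793 = 6767034.40, rounded up to 6767035; 6,767,035 required, 6,767,035 in favor — approved.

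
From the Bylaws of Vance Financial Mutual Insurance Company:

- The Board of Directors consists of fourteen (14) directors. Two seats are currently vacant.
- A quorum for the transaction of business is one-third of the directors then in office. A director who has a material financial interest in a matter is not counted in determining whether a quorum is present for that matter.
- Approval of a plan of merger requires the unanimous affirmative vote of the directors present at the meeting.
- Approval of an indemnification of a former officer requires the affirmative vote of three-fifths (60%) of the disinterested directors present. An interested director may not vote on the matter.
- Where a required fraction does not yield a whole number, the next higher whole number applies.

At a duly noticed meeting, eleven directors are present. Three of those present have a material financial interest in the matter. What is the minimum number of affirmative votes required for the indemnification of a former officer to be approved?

The indemnification of a former officer requires three-fifths of the disinterested directors present (11 − 3 = 8).
3/5 of 8 = 4.80, rounded up to 5.

5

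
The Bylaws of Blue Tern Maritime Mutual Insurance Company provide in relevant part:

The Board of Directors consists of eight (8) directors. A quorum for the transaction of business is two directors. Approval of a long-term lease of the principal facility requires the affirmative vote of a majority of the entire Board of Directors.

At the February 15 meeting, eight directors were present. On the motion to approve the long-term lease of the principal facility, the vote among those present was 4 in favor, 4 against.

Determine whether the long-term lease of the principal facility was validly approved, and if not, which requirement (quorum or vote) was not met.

Quorum: 8 present; quorum is 2. Satisfied.
Vote: the long-term lease of the principal facility requires a majority of the entire Board of Directors (8). A majority of 8 is 5, so 5 affirmative votes are needed; 4 voted in favor. Not satisfied.

Invalid — vote requirement not satisfied.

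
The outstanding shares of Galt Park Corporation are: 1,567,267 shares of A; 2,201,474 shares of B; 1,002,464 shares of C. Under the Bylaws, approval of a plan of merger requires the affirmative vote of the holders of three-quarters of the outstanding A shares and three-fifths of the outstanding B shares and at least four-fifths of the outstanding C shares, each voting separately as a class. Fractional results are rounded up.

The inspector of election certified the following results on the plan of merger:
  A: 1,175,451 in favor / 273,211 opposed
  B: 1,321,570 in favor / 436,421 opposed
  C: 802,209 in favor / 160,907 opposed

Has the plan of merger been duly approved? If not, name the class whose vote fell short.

A: 3/4 of 1567267 = 1175450.25, rounded up to 1175451; 1,175,451 required, 1,175,451 in favor — approved.
B: 3/5 of 2201474 = 1320884.40, rounded up to 1320885; 1,320,885 required, 1,321,570 in favor — approved.
C: 4/5 of 1002464 = 801971.20, rounded up to 801972; 801,972 required, 802,209 in favor — approved.

Approved — every class gave the required vote.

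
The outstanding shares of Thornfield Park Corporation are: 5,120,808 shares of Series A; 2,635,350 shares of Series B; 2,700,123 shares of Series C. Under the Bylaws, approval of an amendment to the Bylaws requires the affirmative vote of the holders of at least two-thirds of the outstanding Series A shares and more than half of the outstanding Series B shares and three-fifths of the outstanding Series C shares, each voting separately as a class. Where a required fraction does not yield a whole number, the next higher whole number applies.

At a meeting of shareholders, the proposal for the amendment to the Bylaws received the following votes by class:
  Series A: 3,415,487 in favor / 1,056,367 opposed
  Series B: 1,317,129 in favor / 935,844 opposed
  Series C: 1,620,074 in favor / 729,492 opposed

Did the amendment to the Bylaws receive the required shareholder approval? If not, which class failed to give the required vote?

Not approved — the Series B shares did not give the required vote.

Series A: 2/3 of 5120808 = 3413872; 3,413,872 required, 3,415,487 in favor — approved.
Series B: a majority of 2635350 is 1317676; 1,317,676 required, 1,317,129 in favor — not approved.
Series C: 3/5 of 2700123 = 1620073.80, rounded up to 1620074; 1,620,074 required, 1,620,074 in favor — approved.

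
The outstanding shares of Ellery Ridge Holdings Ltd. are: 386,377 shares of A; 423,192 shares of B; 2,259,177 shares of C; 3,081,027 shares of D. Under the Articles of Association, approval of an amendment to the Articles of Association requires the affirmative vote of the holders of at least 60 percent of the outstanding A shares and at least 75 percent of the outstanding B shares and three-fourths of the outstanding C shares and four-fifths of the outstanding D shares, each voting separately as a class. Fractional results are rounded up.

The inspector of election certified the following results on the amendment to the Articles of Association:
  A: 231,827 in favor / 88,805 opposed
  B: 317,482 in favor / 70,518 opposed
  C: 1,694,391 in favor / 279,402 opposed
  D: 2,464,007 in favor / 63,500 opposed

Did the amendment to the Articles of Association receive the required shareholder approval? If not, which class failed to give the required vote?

A: 3/5 of 386377 = 231826.20, rounded up to 231827; 231,827 required, 231,827 in favor — approved.
B: 3/4 of 423192 = 317394; 317,394 required, 317,482 in favor — approved.
C: 3/4 of 2259177 = 1694382.75, rounded up to 1694383; 1,694,383 required, 1,694,391 in favor — approved.
D: 4/5 of 3081027 = 2464821.60, rounded up to 2464822; 2,464,822 required, 2,464,007 in favor — not approved.

Not approved — the D shares did not give the required vote.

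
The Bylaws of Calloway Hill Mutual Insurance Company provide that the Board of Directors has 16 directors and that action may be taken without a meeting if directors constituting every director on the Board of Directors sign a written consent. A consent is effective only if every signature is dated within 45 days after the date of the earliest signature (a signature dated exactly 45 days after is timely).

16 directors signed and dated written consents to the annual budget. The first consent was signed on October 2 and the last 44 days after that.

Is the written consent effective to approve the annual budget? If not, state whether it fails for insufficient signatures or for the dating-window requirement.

Signatures required: all of 16 — unanimous means all 16, so 16 needed; 16 signed. Sufficient.
Dating window: the latest signature is 44 days after the earliest; the limit is 45 days. Within the window.

Effective — both the signature and dating-window requirements are satisfied.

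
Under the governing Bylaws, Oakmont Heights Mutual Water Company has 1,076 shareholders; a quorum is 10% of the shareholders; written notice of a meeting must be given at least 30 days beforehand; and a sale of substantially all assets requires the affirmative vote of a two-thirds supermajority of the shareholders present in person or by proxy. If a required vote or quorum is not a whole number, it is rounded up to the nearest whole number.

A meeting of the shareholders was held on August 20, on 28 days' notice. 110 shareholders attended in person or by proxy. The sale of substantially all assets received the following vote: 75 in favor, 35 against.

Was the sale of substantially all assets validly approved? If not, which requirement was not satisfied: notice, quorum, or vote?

Notice: 28 days given; 30 required. Not satisfied.
Quorum: 10% of 1,076 = 107.60, rounded up to 108; 110 present. Satisfied.
Vote: requires two-thirds of those present (110); 2/3 of 110 = 73.33, rounded up to 74, so 74 needed; 75 in favor. Satisfied.

Invalid — notice requirement not satisfied.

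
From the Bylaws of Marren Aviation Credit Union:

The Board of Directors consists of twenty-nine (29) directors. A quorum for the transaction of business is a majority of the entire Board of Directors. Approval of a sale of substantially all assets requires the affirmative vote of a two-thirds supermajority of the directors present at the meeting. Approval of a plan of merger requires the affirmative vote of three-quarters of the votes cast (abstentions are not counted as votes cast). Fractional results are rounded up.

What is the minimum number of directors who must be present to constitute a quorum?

15

A majority of 29 is 15.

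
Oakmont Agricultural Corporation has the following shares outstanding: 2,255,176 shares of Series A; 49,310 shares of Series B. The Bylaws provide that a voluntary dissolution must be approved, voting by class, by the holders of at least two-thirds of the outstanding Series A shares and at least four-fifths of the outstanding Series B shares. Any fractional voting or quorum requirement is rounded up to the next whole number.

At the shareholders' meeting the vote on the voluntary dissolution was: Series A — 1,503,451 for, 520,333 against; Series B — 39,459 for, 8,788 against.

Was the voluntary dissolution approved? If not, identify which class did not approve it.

Approved — every class gave the required vote.

Series A: 2/3 of 2255176 = 1503450.67, rounded up to 1503451; 1,503,451 required, 1,503,451 in favor — approved.
Series B: 4/5 of 49310 = 39448; 39,448 required, 39,459 in favor — approved.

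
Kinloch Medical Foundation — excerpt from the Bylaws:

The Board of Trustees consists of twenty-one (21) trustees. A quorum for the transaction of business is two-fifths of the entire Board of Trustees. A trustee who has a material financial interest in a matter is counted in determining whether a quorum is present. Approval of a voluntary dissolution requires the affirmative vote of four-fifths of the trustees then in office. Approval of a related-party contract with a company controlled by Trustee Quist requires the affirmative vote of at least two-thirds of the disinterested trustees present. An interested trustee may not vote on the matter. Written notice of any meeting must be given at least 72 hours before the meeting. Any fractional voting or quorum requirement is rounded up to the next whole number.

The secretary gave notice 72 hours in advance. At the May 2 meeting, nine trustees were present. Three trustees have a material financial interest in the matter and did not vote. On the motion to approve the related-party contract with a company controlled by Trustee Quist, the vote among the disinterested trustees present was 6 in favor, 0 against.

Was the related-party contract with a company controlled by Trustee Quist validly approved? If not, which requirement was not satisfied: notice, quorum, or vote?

Notice: 72 hours given; 72 required (72 ≥ 72). Satisfied.
Quorum: 9 present (interested trustees count toward quorum); quorum is 9. Satisfied.
Vote: the related-party contract with a company controlled by Trustee Quist requires two-thirds of the disinterested trustees present (9 − 3 = 6). 2/3 of 6 = 4, so 4 affirmative votes are needed; 6 voted in favor. Satisfied.

Valid — all requirements satisfied.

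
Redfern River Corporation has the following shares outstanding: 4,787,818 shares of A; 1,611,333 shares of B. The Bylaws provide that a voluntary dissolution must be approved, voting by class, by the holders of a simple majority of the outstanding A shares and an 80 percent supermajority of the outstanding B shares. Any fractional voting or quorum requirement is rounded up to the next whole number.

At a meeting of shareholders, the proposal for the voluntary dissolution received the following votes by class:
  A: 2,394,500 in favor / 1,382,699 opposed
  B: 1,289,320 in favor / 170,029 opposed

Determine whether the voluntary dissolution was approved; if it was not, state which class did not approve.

Approved — every class gave the required vote.

A: a majority of 4787818 is 2393910; 2,393,910 required, 2,394,500 in favor — approved.
B: 4/5 of 1611333 = 1289066.40, rounded up to 1289067; 1,289,067 required, 1,289,320 in favor — approved.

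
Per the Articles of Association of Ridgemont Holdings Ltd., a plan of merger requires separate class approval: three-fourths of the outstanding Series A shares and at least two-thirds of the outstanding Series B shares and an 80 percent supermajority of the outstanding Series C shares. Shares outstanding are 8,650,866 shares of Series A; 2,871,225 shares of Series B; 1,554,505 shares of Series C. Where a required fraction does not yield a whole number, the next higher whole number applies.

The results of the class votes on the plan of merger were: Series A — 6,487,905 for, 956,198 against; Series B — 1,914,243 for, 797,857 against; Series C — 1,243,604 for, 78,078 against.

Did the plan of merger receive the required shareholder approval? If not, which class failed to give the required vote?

Series A: 3/4 of 8650866 = 6488149.50, rounded up to 6488150; 6,488,150 required, 6,487,905 in favor — not approved.
Series B: 2/3 of 2871225 = 1914150; 1,914,150 required, 1,914,243 in favor — approved.
Series C: 4/5 of 1554505 = 1243604; 1,243,604 required, 1,243,604 in favor — approved.

Not approved — the Series A shares did not give the required vote.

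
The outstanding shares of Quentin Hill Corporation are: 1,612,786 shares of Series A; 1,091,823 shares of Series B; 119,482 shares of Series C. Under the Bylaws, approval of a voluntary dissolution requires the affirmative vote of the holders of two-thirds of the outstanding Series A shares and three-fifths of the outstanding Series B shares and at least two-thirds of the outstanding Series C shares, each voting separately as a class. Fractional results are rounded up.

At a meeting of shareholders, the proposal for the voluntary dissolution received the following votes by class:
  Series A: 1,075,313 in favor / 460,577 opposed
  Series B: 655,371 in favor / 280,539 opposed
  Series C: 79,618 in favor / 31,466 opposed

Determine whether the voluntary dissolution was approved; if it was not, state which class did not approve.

Series A: 2/3 of 1612786 = 1075190.67, rounded up to 1075191; 1,075,191 required, 1,075,313 in favor — approved.
Series B: 3/5 of 1091823 = 655093.80, rounded up to 655094; 655,094 required, 655,371 in favor — approved.
Series C: 2/3 of 119482 = 79654.67, rounded up to 79655; 79,655 required, 79,618 in favor — not approved.

Not approved — the Series C shares did not give the required vote.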